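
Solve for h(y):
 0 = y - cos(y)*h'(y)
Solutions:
 h(y) = C1 + Integral(y/cos(y), y)


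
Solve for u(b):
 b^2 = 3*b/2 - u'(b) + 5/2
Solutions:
 u(b) = C1 - b^3/3 + 3*b^2/4 + 5*b/2


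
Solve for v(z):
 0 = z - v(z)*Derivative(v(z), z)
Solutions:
 v(z) = -sqrt(C1 + z^2)
 v(z) = sqrt(C1 + z^2)


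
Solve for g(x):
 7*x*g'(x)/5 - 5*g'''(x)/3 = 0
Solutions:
 g(x) = C1 + Integral(C2*airyai(105^(1/3)*x/5) + C3*airybi(105^(1/3)*x/5), x)


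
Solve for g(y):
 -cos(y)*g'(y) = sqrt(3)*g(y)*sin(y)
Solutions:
 g(y) = C1*cos(y)^(sqrt(3))


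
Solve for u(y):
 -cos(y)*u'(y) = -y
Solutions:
 u(y) = C1 + Integral(y/cos(y), y)


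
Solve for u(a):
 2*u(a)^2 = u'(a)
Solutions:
 u(a) = -1/(C1 + 2*a)


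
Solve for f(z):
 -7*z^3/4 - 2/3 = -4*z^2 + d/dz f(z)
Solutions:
 f(z) = C1 - 7*z^4/16 + 4*z^3/3 - 2*z/3


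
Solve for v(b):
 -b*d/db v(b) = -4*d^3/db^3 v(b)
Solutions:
 v(b) = C1 + Integral(C2*airyai(2^(1/3)*b/2) + C3*airybi(2^(1/3)*b/2), b)


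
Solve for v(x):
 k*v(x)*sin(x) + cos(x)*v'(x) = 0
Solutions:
 v(x) = C1*exp(k*log(cos(x)))


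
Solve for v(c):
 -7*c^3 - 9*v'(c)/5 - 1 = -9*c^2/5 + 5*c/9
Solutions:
 v(c) = C1 - 35*c^4/36 + c^3/3 - 25*c^2/162 - 5*c/9


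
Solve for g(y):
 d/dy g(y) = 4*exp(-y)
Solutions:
 g(y) = C1 - 4*exp(-y)


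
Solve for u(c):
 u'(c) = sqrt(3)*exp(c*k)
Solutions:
 u(c) = C1 + sqrt(3)*exp(c*k)/k


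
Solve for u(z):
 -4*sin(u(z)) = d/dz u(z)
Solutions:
 u(z) = -acos((-C1 - exp(8*z))/(C1 - exp(8*z))) + 2*pi
 u(z) = acos((-C1 - exp(8*z))/(C1 - exp(8*z)))


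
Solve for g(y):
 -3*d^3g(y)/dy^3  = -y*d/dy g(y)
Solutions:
 g(y) = C1 + Integral(C2*airyai(3^(2/3)*y/3) + C3*airybi(3^(2/3)*y/3), y)


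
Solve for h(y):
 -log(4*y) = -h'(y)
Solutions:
 h(y) = C1 + y*log(y) - y + y*log(4)


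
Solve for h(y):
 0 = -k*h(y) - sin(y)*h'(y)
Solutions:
 h(y) = C1*exp(k*(-log(cos(y) - 1) + log(cos(y) + 1))/2)


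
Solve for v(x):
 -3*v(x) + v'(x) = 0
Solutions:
 v(x) = C1*exp(3*x)


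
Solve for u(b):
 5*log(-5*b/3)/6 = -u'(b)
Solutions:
 u(b) = C1 - 5*b*log(-b)/6 + 5*b*(-log(5) + 1 + log(3))/6


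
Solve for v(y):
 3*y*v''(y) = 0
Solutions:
 v(y) = C1 + C2*y


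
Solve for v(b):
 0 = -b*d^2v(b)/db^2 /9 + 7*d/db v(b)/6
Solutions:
 v(b) = C1 + C2*b^(23/2)


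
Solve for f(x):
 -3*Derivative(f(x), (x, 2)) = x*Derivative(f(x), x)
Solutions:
 f(x) = C1 + C2*erf(sqrt(6)*x/6)


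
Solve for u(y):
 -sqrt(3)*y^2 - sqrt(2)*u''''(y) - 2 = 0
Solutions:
 u(y) = C1 + C2*y + C3*y^2 + C4*y^3 - sqrt(6)*y^6/720 - sqrt(2)*y^4/24


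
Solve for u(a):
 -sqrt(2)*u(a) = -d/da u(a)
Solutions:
 u(a) = C1*exp(sqrt(2)*a)


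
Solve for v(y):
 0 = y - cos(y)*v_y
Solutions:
 v(y) = C1 + Integral(y/cos(y), y)


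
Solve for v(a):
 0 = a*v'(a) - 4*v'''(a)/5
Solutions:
 v(a) = C1 + Integral(C2*airyai(10^(1/3)*a/2) + C3*airybi(10^(1/3)*a/2), a)


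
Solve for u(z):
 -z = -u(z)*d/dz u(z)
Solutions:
 u(z) = -sqrt(C1 + z^2)
 u(z) = sqrt(C1 + z^2)


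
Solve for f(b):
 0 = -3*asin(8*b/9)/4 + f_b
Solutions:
 f(b) = C1 + 3*b*asin(8*b/9)/4 + 3*sqrt(81 - 64*b^2)/32


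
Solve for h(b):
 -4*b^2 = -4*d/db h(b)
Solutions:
 h(b) = C1 + b^3/3


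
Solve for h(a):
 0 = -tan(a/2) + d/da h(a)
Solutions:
 h(a) = C1 - 2*log(cos(a/2))


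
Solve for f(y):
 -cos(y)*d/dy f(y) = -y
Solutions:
 f(y) = C1 + Integral(y/cos(y), y)


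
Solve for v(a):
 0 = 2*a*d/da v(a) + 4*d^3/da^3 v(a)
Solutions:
 v(a) = C1 + Integral(C2*airyai(-2^(2/3)*a/2) + C3*airybi(-2^(2/3)*a/2), a)


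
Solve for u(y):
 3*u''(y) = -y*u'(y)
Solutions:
 u(y) = C1 + C2*erf(sqrt(6)*y/6)


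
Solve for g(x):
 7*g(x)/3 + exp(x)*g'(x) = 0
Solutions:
 g(x) = C1*exp(7*exp(-x)/3)


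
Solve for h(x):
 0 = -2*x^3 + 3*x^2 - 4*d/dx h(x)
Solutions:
 h(x) = C1 - x^4/8 + x^3/4


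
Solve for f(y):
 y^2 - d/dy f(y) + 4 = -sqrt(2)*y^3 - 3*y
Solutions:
 f(y) = C1 + sqrt(2)*y^4/4 + y^3/3 + 3*y^2/2 + 4*y


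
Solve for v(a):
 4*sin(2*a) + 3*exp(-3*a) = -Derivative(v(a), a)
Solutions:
 v(a) = C1 + 2*cos(2*a) + exp(-3*a)


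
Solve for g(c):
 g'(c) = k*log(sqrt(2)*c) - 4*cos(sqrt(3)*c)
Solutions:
 g(c) = C1 + c*k*(log(c) - 1) + c*k*log(2)/2 - 4*sqrt(3)*sin(sqrt(3)*c)/3


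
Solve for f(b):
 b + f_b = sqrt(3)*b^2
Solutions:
 f(b) = C1 + sqrt(3)*b^3/3 - b^2/2


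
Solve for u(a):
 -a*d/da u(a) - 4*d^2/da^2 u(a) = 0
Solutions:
 u(a) = C1 + C2*erf(sqrt(2)*a/4)


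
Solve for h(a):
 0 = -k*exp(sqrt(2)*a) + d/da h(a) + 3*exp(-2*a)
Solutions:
 h(a) = C1 + sqrt(2)*k*exp(sqrt(2)*a)/2 + 3*exp(-2*a)/2


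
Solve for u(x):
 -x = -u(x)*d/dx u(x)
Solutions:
 u(x) = -sqrt(C1 + x^2)
 u(x) = sqrt(C1 + x^2)


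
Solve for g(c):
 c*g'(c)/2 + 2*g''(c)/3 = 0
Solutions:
 g(c) = C1 + C2*erf(sqrt(6)*c/4)


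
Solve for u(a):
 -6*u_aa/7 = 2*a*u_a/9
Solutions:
 u(a) = C1 + C2*erf(sqrt(42)*a/18)


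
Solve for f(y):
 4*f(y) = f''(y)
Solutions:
 f(y) = C1*exp(-2*y) + C2*exp(2*y)


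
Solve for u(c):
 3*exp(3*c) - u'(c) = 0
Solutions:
 u(c) = C1 + exp(3*c)


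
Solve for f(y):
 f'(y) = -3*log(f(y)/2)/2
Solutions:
 -2*Integral(1/(-log(_y) + log(2)), (_y, f(y)))/3 = C1 - y


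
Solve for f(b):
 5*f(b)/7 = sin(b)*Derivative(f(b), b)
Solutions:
 f(b) = C1*(cos(b) - 1)^(5/14)/(cos(b) + 1)^(5/14)


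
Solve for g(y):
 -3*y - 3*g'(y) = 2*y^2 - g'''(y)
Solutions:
 g(y) = C1 + C2*exp(-sqrt(3)*y) + C3*exp(sqrt(3)*y) - 2*y^3/9 - y^2/2 - 4*y/9


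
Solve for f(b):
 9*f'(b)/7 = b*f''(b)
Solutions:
 f(b) = C1 + C2*b^(16/7)


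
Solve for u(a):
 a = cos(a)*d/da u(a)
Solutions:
 u(a) = C1 + Integral(a/cos(a), a)


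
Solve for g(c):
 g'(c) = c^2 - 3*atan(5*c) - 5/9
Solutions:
 g(c) = C1 + c^3/3 - 3*c*atan(5*c) - 5*c/9 + 3*log(25*c^2 + 1)/10


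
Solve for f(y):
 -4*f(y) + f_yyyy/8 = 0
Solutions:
 f(y) = C1*exp(-2*2^(1/4)*y) + C2*exp(2*2^(1/4)*y) + C3*sin(2*2^(1/4)*y) + C4*cos(2*2^(1/4)*y)


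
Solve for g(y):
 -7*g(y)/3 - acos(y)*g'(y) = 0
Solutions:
 g(y) = C1*exp(-7*Integral(1/acos(y), y)/3)


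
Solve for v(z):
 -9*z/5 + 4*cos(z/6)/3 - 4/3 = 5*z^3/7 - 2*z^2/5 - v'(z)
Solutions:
 v(z) = C1 + 5*z^4/28 - 2*z^3/15 + 9*z^2/10 + 4*z/3 - 8*sin(z/6)


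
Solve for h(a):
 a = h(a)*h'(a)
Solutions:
 h(a) = -sqrt(C1 + a^2)
 h(a) = sqrt(C1 + a^2)


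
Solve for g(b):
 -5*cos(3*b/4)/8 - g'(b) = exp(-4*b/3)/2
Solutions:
 g(b) = C1 - 5*sin(3*b/4)/6 + 3*exp(-4*b/3)/8


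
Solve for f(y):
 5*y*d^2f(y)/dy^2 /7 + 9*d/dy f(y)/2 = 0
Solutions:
 f(y) = C1 + C2/y^(53/10)


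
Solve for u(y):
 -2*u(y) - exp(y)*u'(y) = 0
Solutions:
 u(y) = C1*exp(2*exp(-y))


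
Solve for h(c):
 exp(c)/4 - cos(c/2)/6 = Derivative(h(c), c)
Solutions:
 h(c) = C1 + exp(c)/4 - sin(c/2)/3


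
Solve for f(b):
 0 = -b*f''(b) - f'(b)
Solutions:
 f(b) = C1 + C2*log(b)


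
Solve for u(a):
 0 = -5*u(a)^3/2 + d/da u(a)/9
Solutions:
 u(a) = -sqrt(-1/(C1 + 45*a))
 u(a) = sqrt(-1/(C1 + 45*a))


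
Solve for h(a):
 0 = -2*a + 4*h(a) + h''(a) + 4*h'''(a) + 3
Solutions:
 h(a) = C1*exp(a*(-2 + (24*sqrt(1299) + 865)^(-1/3) + (24*sqrt(1299) + 865)^(1/3))/24)*sin(sqrt(3)*a*(-(24*sqrt(1299) + 865)^(1/3) + (24*sqrt(1299) + 865)^(-1/3))/24) + C2*exp(a*(-2 + (24*sqrt(1299) + 865)^(-1/3) + (24*sqrt(1299) + 865)^(1/3))/24)*cos(sqrt(3)*a*(-(24*sqrt(1299) + 865)^(1/3) + (24*sqrt(1299) + 865)^(-1/3))/24) + C3*exp(-a*((24*sqrt(1299) + 865)^(-1/3) + 1 + (24*sqrt(1299) + 865)^(1/3))/12) + a/2 - 3/4


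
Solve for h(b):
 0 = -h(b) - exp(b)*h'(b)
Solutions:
 h(b) = C1*exp(exp(-b))


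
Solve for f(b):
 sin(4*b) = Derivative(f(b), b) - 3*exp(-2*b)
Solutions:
 f(b) = C1 - cos(4*b)/4 - 3*exp(-2*b)/2


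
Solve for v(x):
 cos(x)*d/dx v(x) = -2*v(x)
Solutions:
 v(x) = C1*(sin(x) - 1)/(sin(x) + 1)


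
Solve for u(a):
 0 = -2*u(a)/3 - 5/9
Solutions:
 u(a) = -5/6


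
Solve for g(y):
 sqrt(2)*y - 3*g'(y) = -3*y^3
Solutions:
 g(y) = C1 + y^4/4 + sqrt(2)*y^2/6


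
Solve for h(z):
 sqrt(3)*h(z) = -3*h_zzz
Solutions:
 h(z) = C3*exp(-3^(5/6)*z/3) + (C1*sin(3^(1/3)*z/2) + C2*cos(3^(1/3)*z/2))*exp(3^(5/6)*z/6)


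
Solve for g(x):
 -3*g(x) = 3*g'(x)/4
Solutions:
 g(x) = C1*exp(-4*x)


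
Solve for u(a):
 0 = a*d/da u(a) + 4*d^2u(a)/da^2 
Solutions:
 u(a) = C1 + C2*erf(sqrt(2)*a/4)


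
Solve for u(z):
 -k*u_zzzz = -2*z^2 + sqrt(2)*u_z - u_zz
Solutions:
 u(z) = C1 + C2*exp(2^(1/3)*z*(6^(1/3)*(sqrt(6)*sqrt((27 - 2/k)/k^2) + 9*sqrt(2)/k)^(1/3)/12 - 2^(1/3)*3^(5/6)*I*(sqrt(6)*sqrt((27 - 2/k)/k^2) + 9*sqrt(2)/k)^(1/3)/12 - 2/(k*(-3^(1/3) + 3^(5/6)*I)*(sqrt(6)*sqrt((27 - 2/k)/k^2) + 9*sqrt(2)/k)^(1/3)))) + C3*exp(2^(1/3)*z*(6^(1/3)*(sqrt(6)*sqrt((27 - 2/k)/k^2) + 9*sqrt(2)/k)^(1/3)/12 + 2^(1/3)*3^(5/6)*I*(sqrt(6)*sqrt((27 - 2/k)/k^2) + 9*sqrt(2)/k)^(1/3)/12 + 2/(k*(3^(1/3) + 3^(5/6)*I)*(sqrt(6)*sqrt((27 - 2/k)/k^2) + 9*sqrt(2)/k)^(1/3)))) + C4*exp(-6^(1/3)*z*(2^(1/3)*(sqrt(6)*sqrt((27 - 2/k)/k^2) + 9*sqrt(2)/k)^(1/3) + 2*3^(1/3)/(k*(sqrt(6)*sqrt((27 - 2/k)/k^2) + 9*sqrt(2)/k)^(1/3)))/6) + sqrt(2)*z^3/3 + z^2 + sqrt(2)*z


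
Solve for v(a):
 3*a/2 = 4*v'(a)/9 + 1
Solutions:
 v(a) = C1 + 27*a^2/16 - 9*a/4


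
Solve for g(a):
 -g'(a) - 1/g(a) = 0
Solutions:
 g(a) = -sqrt(C1 - 2*a)
 g(a) = sqrt(C1 - 2*a)


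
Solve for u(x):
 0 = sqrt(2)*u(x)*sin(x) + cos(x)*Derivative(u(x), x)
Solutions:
 u(x) = C1*cos(x)^(sqrt(2))


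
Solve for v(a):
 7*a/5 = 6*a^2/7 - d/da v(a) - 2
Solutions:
 v(a) = C1 + 2*a^3/7 - 7*a^2/10 - 2*a


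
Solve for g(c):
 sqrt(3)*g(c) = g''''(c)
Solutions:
 g(c) = C1*exp(-3^(1/8)*c) + C2*exp(3^(1/8)*c) + C3*sin(3^(1/8)*c) + C4*cos(3^(1/8)*c)


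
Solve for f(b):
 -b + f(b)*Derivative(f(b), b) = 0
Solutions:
 f(b) = -sqrt(C1 + b^2)
 f(b) = sqrt(C1 + b^2)


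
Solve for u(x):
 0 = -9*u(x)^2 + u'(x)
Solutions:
 u(x) = -1/(C1 + 9*x)


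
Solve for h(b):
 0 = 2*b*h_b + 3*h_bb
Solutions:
 h(b) = C1 + C2*erf(sqrt(3)*b/3)


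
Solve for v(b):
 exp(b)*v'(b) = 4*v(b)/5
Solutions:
 v(b) = C1*exp(-4*exp(-b)/5)


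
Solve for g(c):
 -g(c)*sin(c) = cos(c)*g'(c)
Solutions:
 g(c) = C1*cos(c)


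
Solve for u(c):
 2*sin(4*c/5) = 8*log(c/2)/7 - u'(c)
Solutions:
 u(c) = C1 + 8*c*log(c)/7 - 8*c/7 - 8*c*log(2)/7 + 5*cos(4*c/5)/2


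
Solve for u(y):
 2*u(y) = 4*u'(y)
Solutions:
 u(y) = C1*exp(y/2)


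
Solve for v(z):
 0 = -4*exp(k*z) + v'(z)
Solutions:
 v(z) = C1 + 4*exp(k*z)/k


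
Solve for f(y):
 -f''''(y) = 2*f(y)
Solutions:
 f(y) = (C1*sin(2^(3/4)*y/2) + C2*cos(2^(3/4)*y/2))*exp(-2^(3/4)*y/2) + (C3*sin(2^(3/4)*y/2) + C4*cos(2^(3/4)*y/2))*exp(2^(3/4)*y/2)


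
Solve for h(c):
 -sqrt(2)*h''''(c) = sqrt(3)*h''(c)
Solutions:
 h(c) = C1 + C2*c + C3*sin(2^(3/4)*3^(1/4)*c/2) + C4*cos(2^(3/4)*3^(1/4)*c/2)


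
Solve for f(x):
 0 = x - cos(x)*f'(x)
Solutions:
 f(x) = C1 + Integral(x/cos(x), x)


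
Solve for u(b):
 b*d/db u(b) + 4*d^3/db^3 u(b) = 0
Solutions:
 u(b) = C1 + Integral(C2*airyai(-2^(1/3)*b/2) + C3*airybi(-2^(1/3)*b/2), b)


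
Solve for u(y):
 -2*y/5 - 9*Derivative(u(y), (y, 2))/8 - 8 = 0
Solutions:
 u(y) = C1 + C2*y - 8*y^3/135 - 32*y^2/9


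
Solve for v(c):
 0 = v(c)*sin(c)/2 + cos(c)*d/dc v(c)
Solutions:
 v(c) = C1*sqrt(cos(c))


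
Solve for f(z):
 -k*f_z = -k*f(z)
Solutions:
 f(z) = C1*exp(z)


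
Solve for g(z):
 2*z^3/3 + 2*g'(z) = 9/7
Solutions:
 g(z) = C1 - z^4/12 + 9*z/14


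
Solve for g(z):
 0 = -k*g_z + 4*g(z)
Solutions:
 g(z) = C1*exp(4*z/k)


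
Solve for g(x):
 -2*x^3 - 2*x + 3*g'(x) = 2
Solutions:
 g(x) = C1 + x^4/6 + x^2/3 + 2*x/3


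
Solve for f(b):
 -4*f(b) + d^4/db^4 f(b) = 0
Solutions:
 f(b) = C1*exp(-sqrt(2)*b) + C2*exp(sqrt(2)*b) + C3*sin(sqrt(2)*b) + C4*cos(sqrt(2)*b)


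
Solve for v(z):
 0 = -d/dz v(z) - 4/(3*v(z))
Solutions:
 v(z) = -sqrt(C1 - 24*z)/3
 v(z) = sqrt(C1 - 24*z)/3


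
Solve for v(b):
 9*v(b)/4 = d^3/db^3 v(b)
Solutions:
 v(b) = C3*exp(2^(1/3)*3^(2/3)*b/2) + (C1*sin(3*2^(1/3)*3^(1/6)*b/4) + C2*cos(3*2^(1/3)*3^(1/6)*b/4))*exp(-2^(1/3)*3^(2/3)*b/4)


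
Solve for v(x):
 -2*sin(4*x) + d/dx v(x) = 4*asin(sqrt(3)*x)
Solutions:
 v(x) = C1 + 4*x*asin(sqrt(3)*x) + 4*sqrt(3)*sqrt(1 - 3*x^2)/3 - cos(4*x)/2


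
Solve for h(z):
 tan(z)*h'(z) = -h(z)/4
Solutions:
 h(z) = C1/sin(z)^(1/4)


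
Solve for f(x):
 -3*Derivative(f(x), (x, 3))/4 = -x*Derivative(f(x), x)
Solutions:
 f(x) = C1 + Integral(C2*airyai(6^(2/3)*x/3) + C3*airybi(6^(2/3)*x/3), x)


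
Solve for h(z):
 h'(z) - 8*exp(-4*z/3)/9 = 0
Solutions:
 h(z) = C1 - 2*exp(-4*z/3)/3


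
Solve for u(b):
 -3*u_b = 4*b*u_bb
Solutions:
 u(b) = C1 + C2*b^(1/4)


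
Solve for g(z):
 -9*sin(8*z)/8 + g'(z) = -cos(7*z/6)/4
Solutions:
 g(z) = C1 - 3*sin(7*z/6)/14 - 9*cos(8*z)/64


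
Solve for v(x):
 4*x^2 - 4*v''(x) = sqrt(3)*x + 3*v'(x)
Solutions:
 v(x) = C1 + C2*exp(-3*x/4) + 4*x^3/9 - 16*x^2/9 - sqrt(3)*x^2/6 + 4*sqrt(3)*x/9 + 128*x/27


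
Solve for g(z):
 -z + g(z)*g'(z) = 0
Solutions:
 g(z) = -sqrt(C1 + z^2)
 g(z) = sqrt(C1 + z^2)


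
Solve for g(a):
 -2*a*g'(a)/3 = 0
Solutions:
 g(a) = C1


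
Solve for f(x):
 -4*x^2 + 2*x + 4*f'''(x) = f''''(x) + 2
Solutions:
 f(x) = C1 + C2*x + C3*x^2 + C4*exp(4*x) + x^5/60 + x^3/12


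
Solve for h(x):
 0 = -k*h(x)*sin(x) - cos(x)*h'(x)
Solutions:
 h(x) = C1*exp(k*log(cos(x)))


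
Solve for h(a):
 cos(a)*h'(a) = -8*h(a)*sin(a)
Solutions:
 h(a) = C1*cos(a)^8


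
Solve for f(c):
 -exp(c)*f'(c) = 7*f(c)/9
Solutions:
 f(c) = C1*exp(7*exp(-c)/9)


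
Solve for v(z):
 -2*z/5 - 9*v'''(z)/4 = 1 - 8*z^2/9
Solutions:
 v(z) = C1 + C2*z + C3*z^2 + 8*z^5/1215 - z^4/135 - 2*z^3/27


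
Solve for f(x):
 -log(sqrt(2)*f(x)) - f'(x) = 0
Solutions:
 2*Integral(1/(2*log(_y) + log(2)), (_y, f(x))) = C1 - x


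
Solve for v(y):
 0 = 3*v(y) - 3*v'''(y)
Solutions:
 v(y) = C3*exp(y) + (C1*sin(sqrt(3)*y/2) + C2*cos(sqrt(3)*y/2))*exp(-y/2)


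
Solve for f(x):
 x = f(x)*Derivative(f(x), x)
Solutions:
 f(x) = -sqrt(C1 + x^2)
 f(x) = sqrt(C1 + x^2)


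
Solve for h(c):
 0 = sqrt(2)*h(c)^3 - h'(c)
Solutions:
 h(c) = -sqrt(2)*sqrt(-1/(C1 + sqrt(2)*c))/2
 h(c) = sqrt(2)*sqrt(-1/(C1 + sqrt(2)*c))/2


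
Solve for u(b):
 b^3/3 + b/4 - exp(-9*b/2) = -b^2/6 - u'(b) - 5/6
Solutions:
 u(b) = C1 - b^4/12 - b^3/18 - b^2/8 - 5*b/6 - 2*exp(-9*b/2)/9


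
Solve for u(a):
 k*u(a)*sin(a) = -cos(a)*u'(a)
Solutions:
 u(a) = C1*exp(k*log(cos(a)))


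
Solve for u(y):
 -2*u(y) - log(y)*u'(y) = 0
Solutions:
 u(y) = C1*exp(-2*li(y))


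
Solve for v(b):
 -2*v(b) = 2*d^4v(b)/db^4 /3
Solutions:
 v(b) = (C1*sin(sqrt(2)*3^(1/4)*b/2) + C2*cos(sqrt(2)*3^(1/4)*b/2))*exp(-sqrt(2)*3^(1/4)*b/2) + (C3*sin(sqrt(2)*3^(1/4)*b/2) + C4*cos(sqrt(2)*3^(1/4)*b/2))*exp(sqrt(2)*3^(1/4)*b/2)


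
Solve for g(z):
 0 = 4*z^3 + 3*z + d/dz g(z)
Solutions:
 g(z) = C1 - z^4 - 3*z^2/2


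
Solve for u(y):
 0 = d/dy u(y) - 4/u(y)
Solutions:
 u(y) = -sqrt(C1 + 8*y)
 u(y) = sqrt(C1 + 8*y)


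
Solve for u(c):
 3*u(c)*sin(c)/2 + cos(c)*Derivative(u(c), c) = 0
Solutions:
 u(c) = C1*cos(c)^(3/2)


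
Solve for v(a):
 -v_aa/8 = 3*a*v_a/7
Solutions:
 v(a) = C1 + C2*erf(2*sqrt(21)*a/7)


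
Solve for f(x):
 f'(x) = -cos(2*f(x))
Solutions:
 f(x) = -asin((C1 + exp(4*x))/(C1 - exp(4*x)))/2 + pi/2
 f(x) = asin((C1 + exp(4*x))/(C1 - exp(4*x)))/2


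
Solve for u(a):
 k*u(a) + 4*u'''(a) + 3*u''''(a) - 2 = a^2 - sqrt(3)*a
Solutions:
 u(a) = C1*exp(a*Piecewise((-sqrt(-2*2^(1/3)*(-k)^(1/3)/3 + 4/9)/2 - sqrt(2*2^(1/3)*(-k)^(1/3)/3 + 8/9 + 16/(27*sqrt(-2*2^(1/3)*(-k)^(1/3)/3 + 4/9)))/2 - 1/3, Eq(k, 0)), (-sqrt(2*k/(9*(k/27 + sqrt(-k^3/729 + k^2/729))^(1/3)) + 2*(k/27 + sqrt(-k^3/729 + k^2/729))^(1/3) + 4/9)/2 - sqrt(-2*k/(9*(k/27 + sqrt(-k^3/729 + k^2/729))^(1/3)) - 2*(k/27 + sqrt(-k^3/729 + k^2/729))^(1/3) + 8/9 + 16/(27*sqrt(2*k/(9*(k/27 + sqrt(-k^3/729 + k^2/729))^(1/3)) + 2*(k/27 + sqrt(-k^3/729 + k^2/729))^(1/3) + 4/9)))/2 - 1/3, True))) + C2*exp(a*Piecewise((-sqrt(-2*2^(1/3)*(-k)^(1/3)/3 + 4/9)/2 + sqrt(2*2^(1/3)*(-k)^(1/3)/3 + 8/9 + 16/(27*sqrt(-2*2^(1/3)*(-k)^(1/3)/3 + 4/9)))/2 - 1/3, Eq(k, 0)), (-sqrt(2*k/(9*(k/27 + sqrt(-k^3/729 + k^2/729))^(1/3)) + 2*(k/27 + sqrt(-k^3/729 + k^2/729))^(1/3) + 4/9)/2 + sqrt(-2*k/(9*(k/27 + sqrt(-k^3/729 + k^2/729))^(1/3)) - 2*(k/27 + sqrt(-k^3/729 + k^2/729))^(1/3) + 8/9 + 16/(27*sqrt(2*k/(9*(k/27 + sqrt(-k^3/729 + k^2/729))^(1/3)) + 2*(k/27 + sqrt(-k^3/729 + k^2/729))^(1/3) + 4/9)))/2 - 1/3, True))) + C3*exp(a*Piecewise((sqrt(-2*2^(1/3)*(-k)^(1/3)/3 + 4/9)/2 - sqrt(2*2^(1/3)*(-k)^(1/3)/3 + 8/9 - 16/(27*sqrt(-2*2^(1/3)*(-k)^(1/3)/3 + 4/9)))/2 - 1/3, Eq(k, 0)), (sqrt(2*k/(9*(k/27 + sqrt(-k^3/729 + k^2/729))^(1/3)) + 2*(k/27 + sqrt(-k^3/729 + k^2/729))^(1/3) + 4/9)/2 - sqrt(-2*k/(9*(k/27 + sqrt(-k^3/729 + k^2/729))^(1/3)) - 2*(k/27 + sqrt(-k^3/729 + k^2/729))^(1/3) + 8/9 - 16/(27*sqrt(2*k/(9*(k/27 + sqrt(-k^3/729 + k^2/729))^(1/3)) + 2*(k/27 + sqrt(-k^3/729 + k^2/729))^(1/3) + 4/9)))/2 - 1/3, True))) + C4*exp(a*Piecewise((sqrt(-2*2^(1/3)*(-k)^(1/3)/3 + 4/9)/2 + sqrt(2*2^(1/3)*(-k)^(1/3)/3 + 8/9 - 16/(27*sqrt(-2*2^(1/3)*(-k)^(1/3)/3 + 4/9)))/2 - 1/3, Eq(k, 0)), (sqrt(2*k/(9*(k/27 + sqrt(-k^3/729 + k^2/729))^(1/3)) + 2*(k/27 + sqrt(-k^3/729 + k^2/729))^(1/3) + 4/9)/2 + sqrt(-2*k/(9*(k/27 + sqrt(-k^3/729 + k^2/729))^(1/3)) - 2*(k/27 + sqrt(-k^3/729 + k^2/729))^(1/3) + 8/9 - 16/(27*sqrt(2*k/(9*(k/27 + sqrt(-k^3/729 + k^2/729))^(1/3)) + 2*(k/27 + sqrt(-k^3/729 + k^2/729))^(1/3) + 4/9)))/2 - 1/3, True))) + a^2/k - sqrt(3)*a/k + 2/k


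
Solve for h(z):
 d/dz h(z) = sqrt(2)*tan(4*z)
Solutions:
 h(z) = C1 - sqrt(2)*log(cos(4*z))/4


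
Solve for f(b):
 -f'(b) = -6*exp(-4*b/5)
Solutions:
 f(b) = C1 - 15*exp(-4*b/5)/2


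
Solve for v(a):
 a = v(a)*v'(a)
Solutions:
 v(a) = -sqrt(C1 + a^2)
 v(a) = sqrt(C1 + a^2)


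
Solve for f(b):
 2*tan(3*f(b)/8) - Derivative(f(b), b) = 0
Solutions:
 f(b) = -8*asin(C1*exp(3*b/4))/3 + 8*pi/3
 f(b) = 8*asin(C1*exp(3*b/4))/3


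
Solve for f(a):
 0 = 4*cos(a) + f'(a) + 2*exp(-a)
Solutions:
 f(a) = C1 - 4*sin(a) + 2*exp(-a)


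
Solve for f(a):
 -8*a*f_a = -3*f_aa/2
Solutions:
 f(a) = C1 + C2*erfi(2*sqrt(6)*a/3)


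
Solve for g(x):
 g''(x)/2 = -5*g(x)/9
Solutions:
 g(x) = C1*sin(sqrt(10)*x/3) + C2*cos(sqrt(10)*x/3)


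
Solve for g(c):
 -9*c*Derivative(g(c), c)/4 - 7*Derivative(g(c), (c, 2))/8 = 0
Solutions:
 g(c) = C1 + C2*erf(3*sqrt(7)*c/7)


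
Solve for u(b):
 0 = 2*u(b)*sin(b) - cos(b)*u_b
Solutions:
 u(b) = C1/cos(b)^2


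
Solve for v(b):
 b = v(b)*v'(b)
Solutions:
 v(b) = -sqrt(C1 + b^2)
 v(b) = sqrt(C1 + b^2)


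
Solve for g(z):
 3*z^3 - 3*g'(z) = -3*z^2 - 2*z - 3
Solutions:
 g(z) = C1 + z^4/4 + z^3/3 + z^2/3 + z


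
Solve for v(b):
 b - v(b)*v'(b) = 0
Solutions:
 v(b) = -sqrt(C1 + b^2)
 v(b) = sqrt(C1 + b^2)


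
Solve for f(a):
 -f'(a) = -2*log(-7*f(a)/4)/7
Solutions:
 -7*Integral(1/(log(-_y) - 2*log(2) + log(7)), (_y, f(a)))/2 = C1 - a


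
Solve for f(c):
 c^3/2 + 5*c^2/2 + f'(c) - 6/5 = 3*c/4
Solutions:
 f(c) = C1 - c^4/8 - 5*c^3/6 + 3*c^2/8 + 6*c/5


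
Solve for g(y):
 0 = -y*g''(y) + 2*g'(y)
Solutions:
 g(y) = C1 + C2*y^3


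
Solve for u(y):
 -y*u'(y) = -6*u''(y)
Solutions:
 u(y) = C1 + C2*erfi(sqrt(3)*y/6)


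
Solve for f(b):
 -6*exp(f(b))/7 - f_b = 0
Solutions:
 f(b) = log(1/(C1 + 6*b)) + log(7)


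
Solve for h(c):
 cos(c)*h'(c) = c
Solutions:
 h(c) = C1 + Integral(c/cos(c), c)


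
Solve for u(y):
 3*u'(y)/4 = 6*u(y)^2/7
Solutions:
 u(y) = -7/(C1 + 8*y)


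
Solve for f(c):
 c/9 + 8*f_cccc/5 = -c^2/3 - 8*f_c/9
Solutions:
 f(c) = C1 + C4*exp(-15^(1/3)*c/3) - c^3/8 - c^2/16 + (C2*sin(3^(5/6)*5^(1/3)*c/6) + C3*cos(3^(5/6)*5^(1/3)*c/6))*exp(15^(1/3)*c/6)


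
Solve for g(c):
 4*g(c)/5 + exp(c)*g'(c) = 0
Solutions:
 g(c) = C1*exp(4*exp(-c)/5)


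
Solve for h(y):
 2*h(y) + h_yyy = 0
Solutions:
 h(y) = C3*exp(-2^(1/3)*y) + (C1*sin(2^(1/3)*sqrt(3)*y/2) + C2*cos(2^(1/3)*sqrt(3)*y/2))*exp(2^(1/3)*y/2)


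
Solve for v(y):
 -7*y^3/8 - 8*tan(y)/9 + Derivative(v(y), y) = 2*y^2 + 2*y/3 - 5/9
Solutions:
 v(y) = C1 + 7*y^4/32 + 2*y^3/3 + y^2/3 - 5*y/9 - 8*log(cos(y))/9


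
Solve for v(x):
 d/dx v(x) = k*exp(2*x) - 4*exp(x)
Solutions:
 v(x) = C1 + k*exp(2*x)/2 - 4*exp(x)


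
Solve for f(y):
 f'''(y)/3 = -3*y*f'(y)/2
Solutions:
 f(y) = C1 + Integral(C2*airyai(-6^(2/3)*y/2) + C3*airybi(-6^(2/3)*y/2), y)


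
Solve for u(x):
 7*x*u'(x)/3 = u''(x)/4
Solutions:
 u(x) = C1 + C2*erfi(sqrt(42)*x/3)


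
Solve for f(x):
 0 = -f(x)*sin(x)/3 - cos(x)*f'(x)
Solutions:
 f(x) = C1*cos(x)^(1/3)


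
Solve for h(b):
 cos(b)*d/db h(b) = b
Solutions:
 h(b) = C1 + Integral(b/cos(b), b)


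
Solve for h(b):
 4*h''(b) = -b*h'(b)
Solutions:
 h(b) = C1 + C2*erf(sqrt(2)*b/4)


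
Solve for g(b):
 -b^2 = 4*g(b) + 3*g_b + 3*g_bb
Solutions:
 g(b) = -b^2/4 + 3*b/8 + (C1*sin(sqrt(39)*b/6) + C2*cos(sqrt(39)*b/6))*exp(-b/2) + 3/32


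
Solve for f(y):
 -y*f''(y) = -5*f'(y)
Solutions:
 f(y) = C1 + C2*y^6


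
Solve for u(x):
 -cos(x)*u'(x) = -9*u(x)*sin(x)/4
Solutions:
 u(x) = C1/cos(x)^(9/4)


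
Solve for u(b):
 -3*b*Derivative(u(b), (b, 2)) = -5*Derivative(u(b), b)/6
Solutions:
 u(b) = C1 + C2*b^(23/18)


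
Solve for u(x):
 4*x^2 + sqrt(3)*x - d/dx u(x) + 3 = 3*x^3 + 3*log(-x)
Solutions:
 u(x) = C1 - 3*x^4/4 + 4*x^3/3 + sqrt(3)*x^2/2 - 3*x*log(-x) + 6*x


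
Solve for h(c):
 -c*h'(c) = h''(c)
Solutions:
 h(c) = C1 + C2*erf(sqrt(2)*c/2)


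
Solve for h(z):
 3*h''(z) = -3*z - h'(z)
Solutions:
 h(z) = C1 + C2*exp(-z/3) - 3*z^2/2 + 9*z


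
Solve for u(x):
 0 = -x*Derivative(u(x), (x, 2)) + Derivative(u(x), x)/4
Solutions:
 u(x) = C1 + C2*x^(5/4)


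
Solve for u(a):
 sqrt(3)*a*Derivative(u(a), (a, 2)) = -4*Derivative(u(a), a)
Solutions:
 u(a) = C1 + C2*a^(1 - 4*sqrt(3)/3)


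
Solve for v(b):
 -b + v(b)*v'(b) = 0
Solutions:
 v(b) = -sqrt(C1 + b^2)
 v(b) = sqrt(C1 + b^2)


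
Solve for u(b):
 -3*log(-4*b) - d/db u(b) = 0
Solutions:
 u(b) = C1 - 3*b*log(-b) + 3*b*(1 - 2*log(2))


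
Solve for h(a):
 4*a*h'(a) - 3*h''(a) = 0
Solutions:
 h(a) = C1 + C2*erfi(sqrt(6)*a/3)


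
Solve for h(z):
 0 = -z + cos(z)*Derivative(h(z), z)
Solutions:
 h(z) = C1 + Integral(z/cos(z), z)


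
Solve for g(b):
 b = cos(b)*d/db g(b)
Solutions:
 g(b) = C1 + Integral(b/cos(b), b)


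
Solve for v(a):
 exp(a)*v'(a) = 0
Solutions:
 v(a) = C1


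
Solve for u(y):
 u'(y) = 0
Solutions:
 u(y) = C1


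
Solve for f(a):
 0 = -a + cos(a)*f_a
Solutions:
 f(a) = C1 + Integral(a/cos(a), a)


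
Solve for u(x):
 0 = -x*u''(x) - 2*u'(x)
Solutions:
 u(x) = C1 + C2/x


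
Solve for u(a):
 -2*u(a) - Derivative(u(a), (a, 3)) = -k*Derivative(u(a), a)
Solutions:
 u(a) = C1*exp(a*(-2*k/((-3^(1/3) + 3^(5/6)*I)*(sqrt(3)*sqrt(27 - k^3) + 9)^(1/3)) + 3^(1/3)*(sqrt(3)*sqrt(27 - k^3) + 9)^(1/3)/6 - 3^(5/6)*I*(sqrt(3)*sqrt(27 - k^3) + 9)^(1/3)/6)) + C2*exp(a*(2*k/((3^(1/3) + 3^(5/6)*I)*(sqrt(3)*sqrt(27 - k^3) + 9)^(1/3)) + 3^(1/3)*(sqrt(3)*sqrt(27 - k^3) + 9)^(1/3)/6 + 3^(5/6)*I*(sqrt(3)*sqrt(27 - k^3) + 9)^(1/3)/6)) + C3*exp(-3^(1/3)*a*(3^(1/3)*k/(sqrt(3)*sqrt(27 - k^3) + 9)^(1/3) + (sqrt(3)*sqrt(27 - k^3) + 9)^(1/3))/3)


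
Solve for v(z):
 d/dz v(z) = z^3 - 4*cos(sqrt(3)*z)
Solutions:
 v(z) = C1 + z^4/4 - 4*sqrt(3)*sin(sqrt(3)*z)/3


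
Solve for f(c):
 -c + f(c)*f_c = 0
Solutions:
 f(c) = -sqrt(C1 + c^2)
 f(c) = sqrt(C1 + c^2)


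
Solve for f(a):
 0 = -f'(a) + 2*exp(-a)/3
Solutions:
 f(a) = C1 - 2*exp(-a)/3


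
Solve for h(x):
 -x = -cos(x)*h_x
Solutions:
 h(x) = C1 + Integral(x/cos(x), x)


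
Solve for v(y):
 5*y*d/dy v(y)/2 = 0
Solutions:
 v(y) = C1


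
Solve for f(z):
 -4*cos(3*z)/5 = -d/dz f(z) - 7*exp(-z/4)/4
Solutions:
 f(z) = C1 + 4*sin(3*z)/15 + 7*exp(-z/4)


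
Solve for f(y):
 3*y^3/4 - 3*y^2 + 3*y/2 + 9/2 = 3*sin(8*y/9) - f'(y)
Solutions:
 f(y) = C1 - 3*y^4/16 + y^3 - 3*y^2/4 - 9*y/2 - 27*cos(8*y/9)/8


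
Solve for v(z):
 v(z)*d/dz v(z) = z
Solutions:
 v(z) = -sqrt(C1 + z^2)
 v(z) = sqrt(C1 + z^2)


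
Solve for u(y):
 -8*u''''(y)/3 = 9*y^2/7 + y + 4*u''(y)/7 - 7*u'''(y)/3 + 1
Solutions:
 u(y) = C1 + C2*y - 3*y^4/16 - 161*y^3/48 - 6041*y^2/192 + (C3*sin(sqrt(287)*y/112) + C4*cos(sqrt(287)*y/112))*exp(7*y/16)


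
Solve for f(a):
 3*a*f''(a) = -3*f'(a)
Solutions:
 f(a) = C1 + C2*log(a)


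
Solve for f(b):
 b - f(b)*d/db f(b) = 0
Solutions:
 f(b) = -sqrt(C1 + b^2)
 f(b) = sqrt(C1 + b^2)


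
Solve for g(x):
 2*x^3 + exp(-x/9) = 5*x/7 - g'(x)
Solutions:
 g(x) = C1 - x^4/2 + 5*x^2/14 + 9*exp(-x/9)


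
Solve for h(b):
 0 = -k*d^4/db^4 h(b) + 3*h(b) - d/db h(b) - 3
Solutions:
 h(b) = C1*exp(b*Piecewise((-sqrt(-(-1/k^2)^(1/3))/2 - sqrt((-1/k^2)^(1/3) + 2/(k*sqrt(-(-1/k^2)^(1/3))))/2, Eq(1/k, 0)), (-sqrt(2*(sqrt(k^(-3) + 1/(256*k^4)) + 1/(16*k^2))^(1/3) - 2/(k*(sqrt(k^(-3) + 1/(256*k^4)) + 1/(16*k^2))^(1/3)))/2 - sqrt(-2*(sqrt(k^(-3) + 1/(256*k^4)) + 1/(16*k^2))^(1/3) + 2/(k*sqrt(2*(sqrt(k^(-3) + 1/(256*k^4)) + 1/(16*k^2))^(1/3) - 2/(k*(sqrt(k^(-3) + 1/(256*k^4)) + 1/(16*k^2))^(1/3)))) + 2/(k*(sqrt(k^(-3) + 1/(256*k^4)) + 1/(16*k^2))^(1/3)))/2, True))) + C2*exp(b*Piecewise((-sqrt(-(-1/k^2)^(1/3))/2 + sqrt((-1/k^2)^(1/3) + 2/(k*sqrt(-(-1/k^2)^(1/3))))/2, Eq(1/k, 0)), (-sqrt(2*(sqrt(k^(-3) + 1/(256*k^4)) + 1/(16*k^2))^(1/3) - 2/(k*(sqrt(k^(-3) + 1/(256*k^4)) + 1/(16*k^2))^(1/3)))/2 + sqrt(-2*(sqrt(k^(-3) + 1/(256*k^4)) + 1/(16*k^2))^(1/3) + 2/(k*sqrt(2*(sqrt(k^(-3) + 1/(256*k^4)) + 1/(16*k^2))^(1/3) - 2/(k*(sqrt(k^(-3) + 1/(256*k^4)) + 1/(16*k^2))^(1/3)))) + 2/(k*(sqrt(k^(-3) + 1/(256*k^4)) + 1/(16*k^2))^(1/3)))/2, True))) + C3*exp(b*Piecewise((sqrt(-(-1/k^2)^(1/3))/2 - sqrt((-1/k^2)^(1/3) - 2/(k*sqrt(-(-1/k^2)^(1/3))))/2, Eq(1/k, 0)), (sqrt(2*(sqrt(k^(-3) + 1/(256*k^4)) + 1/(16*k^2))^(1/3) - 2/(k*(sqrt(k^(-3) + 1/(256*k^4)) + 1/(16*k^2))^(1/3)))/2 - sqrt(-2*(sqrt(k^(-3) + 1/(256*k^4)) + 1/(16*k^2))^(1/3) - 2/(k*sqrt(2*(sqrt(k^(-3) + 1/(256*k^4)) + 1/(16*k^2))^(1/3) - 2/(k*(sqrt(k^(-3) + 1/(256*k^4)) + 1/(16*k^2))^(1/3)))) + 2/(k*(sqrt(k^(-3) + 1/(256*k^4)) + 1/(16*k^2))^(1/3)))/2, True))) + C4*exp(b*Piecewise((sqrt(-(-1/k^2)^(1/3))/2 + sqrt((-1/k^2)^(1/3) - 2/(k*sqrt(-(-1/k^2)^(1/3))))/2, Eq(1/k, 0)), (sqrt(2*(sqrt(k^(-3) + 1/(256*k^4)) + 1/(16*k^2))^(1/3) - 2/(k*(sqrt(k^(-3) + 1/(256*k^4)) + 1/(16*k^2))^(1/3)))/2 + sqrt(-2*(sqrt(k^(-3) + 1/(256*k^4)) + 1/(16*k^2))^(1/3) - 2/(k*sqrt(2*(sqrt(k^(-3) + 1/(256*k^4)) + 1/(16*k^2))^(1/3) - 2/(k*(sqrt(k^(-3) + 1/(256*k^4)) + 1/(16*k^2))^(1/3)))) + 2/(k*(sqrt(k^(-3) + 1/(256*k^4)) + 1/(16*k^2))^(1/3)))/2, True))) + 1


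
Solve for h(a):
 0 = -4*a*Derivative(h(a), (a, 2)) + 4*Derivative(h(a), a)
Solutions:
 h(a) = C1 + C2*a^2


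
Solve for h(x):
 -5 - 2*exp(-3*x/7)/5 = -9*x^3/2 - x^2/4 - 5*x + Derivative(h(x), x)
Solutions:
 h(x) = C1 + 9*x^4/8 + x^3/12 + 5*x^2/2 - 5*x + 14*exp(-3*x/7)/15


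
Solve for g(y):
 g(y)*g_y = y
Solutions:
 g(y) = -sqrt(C1 + y^2)
 g(y) = sqrt(C1 + y^2)


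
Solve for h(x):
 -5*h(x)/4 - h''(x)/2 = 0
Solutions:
 h(x) = C1*sin(sqrt(10)*x/2) + C2*cos(sqrt(10)*x/2)


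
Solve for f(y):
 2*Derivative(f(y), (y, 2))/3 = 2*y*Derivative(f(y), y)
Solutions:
 f(y) = C1 + C2*erfi(sqrt(6)*y/2)


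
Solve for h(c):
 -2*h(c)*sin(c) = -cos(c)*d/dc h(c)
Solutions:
 h(c) = C1/cos(c)^2


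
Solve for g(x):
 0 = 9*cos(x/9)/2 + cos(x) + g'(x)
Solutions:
 g(x) = C1 - 81*sin(x/9)/2 - sin(x)


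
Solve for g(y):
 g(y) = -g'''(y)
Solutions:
 g(y) = C3*exp(-y) + (C1*sin(sqrt(3)*y/2) + C2*cos(sqrt(3)*y/2))*exp(y/2)


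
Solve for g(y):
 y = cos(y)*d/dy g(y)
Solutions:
 g(y) = C1 + Integral(y/cos(y), y)


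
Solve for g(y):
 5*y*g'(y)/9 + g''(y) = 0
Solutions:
 g(y) = C1 + C2*erf(sqrt(10)*y/6)


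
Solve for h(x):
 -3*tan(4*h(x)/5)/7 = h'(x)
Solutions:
 h(x) = -5*asin(C1*exp(-12*x/35))/4 + 5*pi/4
 h(x) = 5*asin(C1*exp(-12*x/35))/4


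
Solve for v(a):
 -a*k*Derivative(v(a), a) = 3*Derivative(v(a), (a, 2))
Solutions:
 v(a) = Piecewise((-sqrt(6)*sqrt(pi)*C1*erf(sqrt(6)*a*sqrt(k)/6)/(2*sqrt(k)) - C2, (k > 0) | (k < 0)), (-C1*a - C2, True))


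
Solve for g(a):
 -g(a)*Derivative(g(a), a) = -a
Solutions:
 g(a) = -sqrt(C1 + a^2)
 g(a) = sqrt(C1 + a^2)


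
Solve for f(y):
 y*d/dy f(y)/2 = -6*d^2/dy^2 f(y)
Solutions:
 f(y) = C1 + C2*erf(sqrt(6)*y/12)


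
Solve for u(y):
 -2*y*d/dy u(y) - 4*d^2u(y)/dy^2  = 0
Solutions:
 u(y) = C1 + C2*erf(y/2)


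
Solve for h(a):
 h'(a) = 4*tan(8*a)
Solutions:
 h(a) = C1 - log(cos(8*a))/2


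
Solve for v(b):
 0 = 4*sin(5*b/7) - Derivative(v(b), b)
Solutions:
 v(b) = C1 - 28*cos(5*b/7)/5


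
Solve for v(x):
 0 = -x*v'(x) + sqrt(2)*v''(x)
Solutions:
 v(x) = C1 + C2*erfi(2^(1/4)*x/2)


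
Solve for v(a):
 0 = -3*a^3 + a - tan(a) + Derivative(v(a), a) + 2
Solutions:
 v(a) = C1 + 3*a^4/4 - a^2/2 - 2*a - log(cos(a))


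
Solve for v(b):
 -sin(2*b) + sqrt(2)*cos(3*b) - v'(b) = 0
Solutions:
 v(b) = C1 + sqrt(2)*sin(3*b)/3 + cos(2*b)/2


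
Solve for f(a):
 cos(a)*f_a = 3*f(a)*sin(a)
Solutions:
 f(a) = C1/cos(a)^3


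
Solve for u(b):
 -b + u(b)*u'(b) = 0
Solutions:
 u(b) = -sqrt(C1 + b^2)
 u(b) = sqrt(C1 + b^2)


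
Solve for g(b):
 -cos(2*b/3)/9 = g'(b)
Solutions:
 g(b) = C1 - sin(2*b/3)/6


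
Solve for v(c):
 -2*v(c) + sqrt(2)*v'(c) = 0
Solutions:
 v(c) = C1*exp(sqrt(2)*c)


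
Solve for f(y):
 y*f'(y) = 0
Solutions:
 f(y) = C1


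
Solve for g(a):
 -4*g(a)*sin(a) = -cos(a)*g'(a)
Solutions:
 g(a) = C1/cos(a)^4


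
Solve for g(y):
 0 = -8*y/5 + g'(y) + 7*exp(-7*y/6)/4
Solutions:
 g(y) = C1 + 4*y^2/5 + 3*exp(-7*y/6)/2


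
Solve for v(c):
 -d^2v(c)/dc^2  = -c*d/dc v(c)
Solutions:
 v(c) = C1 + C2*erfi(sqrt(2)*c/2)


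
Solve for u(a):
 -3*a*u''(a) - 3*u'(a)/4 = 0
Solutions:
 u(a) = C1 + C2*a^(3/4)


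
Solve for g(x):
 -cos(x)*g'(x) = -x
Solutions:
 g(x) = C1 + Integral(x/cos(x), x)


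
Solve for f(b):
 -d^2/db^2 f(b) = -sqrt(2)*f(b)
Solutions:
 f(b) = C1*exp(-2^(1/4)*b) + C2*exp(2^(1/4)*b)


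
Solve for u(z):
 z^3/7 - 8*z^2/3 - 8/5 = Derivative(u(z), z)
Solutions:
 u(z) = C1 + z^4/28 - 8*z^3/9 - 8*z/5


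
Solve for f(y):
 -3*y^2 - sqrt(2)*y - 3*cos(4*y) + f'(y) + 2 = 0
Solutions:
 f(y) = C1 + y^3 + sqrt(2)*y^2/2 - 2*y + 3*sin(4*y)/4


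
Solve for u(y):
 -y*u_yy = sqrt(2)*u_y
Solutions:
 u(y) = C1 + C2*y^(1 - sqrt(2))


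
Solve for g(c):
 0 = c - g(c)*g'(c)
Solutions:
 g(c) = -sqrt(C1 + c^2)
 g(c) = sqrt(C1 + c^2)


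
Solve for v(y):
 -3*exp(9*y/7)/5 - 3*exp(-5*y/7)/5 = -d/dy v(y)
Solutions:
 v(y) = C1 + 7*exp(9*y/7)/15 - 21*exp(-5*y/7)/25


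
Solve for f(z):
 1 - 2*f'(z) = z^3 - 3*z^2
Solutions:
 f(z) = C1 - z^4/8 + z^3/2 + z/2


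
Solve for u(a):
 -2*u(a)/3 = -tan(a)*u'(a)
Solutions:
 u(a) = C1*sin(a)^(2/3)


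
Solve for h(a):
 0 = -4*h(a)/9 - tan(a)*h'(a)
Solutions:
 h(a) = C1/sin(a)^(4/9)


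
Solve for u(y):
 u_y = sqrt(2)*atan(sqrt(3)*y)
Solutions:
 u(y) = C1 + sqrt(2)*(y*atan(sqrt(3)*y) - sqrt(3)*log(3*y^2 + 1)/6)


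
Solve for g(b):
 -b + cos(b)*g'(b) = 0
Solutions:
 g(b) = C1 + Integral(b/cos(b), b)


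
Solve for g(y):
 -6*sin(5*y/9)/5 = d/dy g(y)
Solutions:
 g(y) = C1 + 54*cos(5*y/9)/25


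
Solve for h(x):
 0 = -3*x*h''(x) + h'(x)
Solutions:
 h(x) = C1 + C2*x^(4/3)


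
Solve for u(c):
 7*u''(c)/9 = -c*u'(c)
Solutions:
 u(c) = C1 + C2*erf(3*sqrt(14)*c/14)


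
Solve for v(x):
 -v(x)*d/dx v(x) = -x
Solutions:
 v(x) = -sqrt(C1 + x^2)
 v(x) = sqrt(C1 + x^2)


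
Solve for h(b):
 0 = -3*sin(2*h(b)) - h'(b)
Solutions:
 h(b) = pi - acos((-C1 - exp(12*b))/(C1 - exp(12*b)))/2
 h(b) = acos((-C1 - exp(12*b))/(C1 - exp(12*b)))/2


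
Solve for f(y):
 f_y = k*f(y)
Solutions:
 f(y) = C1*exp(k*y)


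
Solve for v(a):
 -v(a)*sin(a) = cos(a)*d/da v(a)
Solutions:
 v(a) = C1*cos(a)


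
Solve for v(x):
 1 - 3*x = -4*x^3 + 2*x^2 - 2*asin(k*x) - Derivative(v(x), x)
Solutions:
 v(x) = C1 - x^4 + 2*x^3/3 + 3*x^2/2 - x - 2*Piecewise((x*asin(k*x) + sqrt(-k^2*x^2 + 1)/k, Ne(k, 0)), (0, True))


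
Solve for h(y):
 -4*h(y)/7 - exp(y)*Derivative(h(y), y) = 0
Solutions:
 h(y) = C1*exp(4*exp(-y)/7)


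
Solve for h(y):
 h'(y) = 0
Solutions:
 h(y) = C1


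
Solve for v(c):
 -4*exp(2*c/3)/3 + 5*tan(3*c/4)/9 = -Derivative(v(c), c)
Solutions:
 v(c) = C1 + 2*exp(2*c/3) + 20*log(cos(3*c/4))/27


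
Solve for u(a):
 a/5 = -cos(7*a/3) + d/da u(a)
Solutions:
 u(a) = C1 + a^2/10 + 3*sin(7*a/3)/7


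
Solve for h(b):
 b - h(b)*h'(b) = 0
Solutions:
 h(b) = -sqrt(C1 + b^2)
 h(b) = sqrt(C1 + b^2)


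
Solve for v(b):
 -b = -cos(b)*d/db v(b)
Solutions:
 v(b) = C1 + Integral(b/cos(b), b)


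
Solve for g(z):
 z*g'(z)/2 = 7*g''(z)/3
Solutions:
 g(z) = C1 + C2*erfi(sqrt(21)*z/14)


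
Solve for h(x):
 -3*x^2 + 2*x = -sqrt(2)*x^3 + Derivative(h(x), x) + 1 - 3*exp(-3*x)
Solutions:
 h(x) = C1 + sqrt(2)*x^4/4 - x^3 + x^2 - x - exp(-3*x)


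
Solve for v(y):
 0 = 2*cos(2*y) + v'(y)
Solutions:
 v(y) = C1 - sin(2*y)


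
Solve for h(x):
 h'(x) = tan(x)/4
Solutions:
 h(x) = C1 - log(cos(x))/4


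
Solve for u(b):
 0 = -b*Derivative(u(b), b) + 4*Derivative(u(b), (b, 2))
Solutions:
 u(b) = C1 + C2*erfi(sqrt(2)*b/4)


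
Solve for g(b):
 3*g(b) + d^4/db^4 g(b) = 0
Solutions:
 g(b) = (C1*sin(sqrt(2)*3^(1/4)*b/2) + C2*cos(sqrt(2)*3^(1/4)*b/2))*exp(-sqrt(2)*3^(1/4)*b/2) + (C3*sin(sqrt(2)*3^(1/4)*b/2) + C4*cos(sqrt(2)*3^(1/4)*b/2))*exp(sqrt(2)*3^(1/4)*b/2)


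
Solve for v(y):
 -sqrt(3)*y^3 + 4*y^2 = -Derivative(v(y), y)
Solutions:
 v(y) = C1 + sqrt(3)*y^4/4 - 4*y^3/3


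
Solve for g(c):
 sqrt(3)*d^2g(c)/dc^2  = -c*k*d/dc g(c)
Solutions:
 g(c) = Piecewise((-sqrt(2)*3^(1/4)*sqrt(pi)*C1*erf(sqrt(2)*3^(3/4)*c*sqrt(k)/6)/(2*sqrt(k)) - C2, (k > 0) | (k < 0)), (-C1*c - C2, True))


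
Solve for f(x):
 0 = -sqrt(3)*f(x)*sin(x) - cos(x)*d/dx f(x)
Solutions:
 f(x) = C1*cos(x)^(sqrt(3))


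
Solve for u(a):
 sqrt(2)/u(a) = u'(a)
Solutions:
 u(a) = -sqrt(C1 + 2*sqrt(2)*a)
 u(a) = sqrt(C1 + 2*sqrt(2)*a)


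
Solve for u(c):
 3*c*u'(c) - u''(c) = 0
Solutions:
 u(c) = C1 + C2*erfi(sqrt(6)*c/2)


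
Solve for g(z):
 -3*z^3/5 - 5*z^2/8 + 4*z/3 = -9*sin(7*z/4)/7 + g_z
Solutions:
 g(z) = C1 - 3*z^4/20 - 5*z^3/24 + 2*z^2/3 - 36*cos(7*z/4)/49


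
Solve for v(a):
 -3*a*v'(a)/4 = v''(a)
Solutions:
 v(a) = C1 + C2*erf(sqrt(6)*a/4)


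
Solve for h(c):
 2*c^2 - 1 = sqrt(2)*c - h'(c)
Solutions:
 h(c) = C1 - 2*c^3/3 + sqrt(2)*c^2/2 + c


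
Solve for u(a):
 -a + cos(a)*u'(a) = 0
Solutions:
 u(a) = C1 + Integral(a/cos(a), a)


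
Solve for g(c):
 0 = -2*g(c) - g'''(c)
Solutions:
 g(c) = C3*exp(-2^(1/3)*c) + (C1*sin(2^(1/3)*sqrt(3)*c/2) + C2*cos(2^(1/3)*sqrt(3)*c/2))*exp(2^(1/3)*c/2)


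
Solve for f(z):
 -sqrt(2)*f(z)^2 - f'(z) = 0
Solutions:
 f(z) = 1/(C1 + sqrt(2)*z)


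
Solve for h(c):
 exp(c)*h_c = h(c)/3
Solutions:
 h(c) = C1*exp(-exp(-c)/3)


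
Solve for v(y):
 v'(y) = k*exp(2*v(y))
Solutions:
 v(y) = log(-sqrt(-1/(C1 + k*y))) - log(2)/2
 v(y) = log(-1/(C1 + k*y))/2 - log(2)/2


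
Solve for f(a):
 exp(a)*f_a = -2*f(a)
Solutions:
 f(a) = C1*exp(2*exp(-a))


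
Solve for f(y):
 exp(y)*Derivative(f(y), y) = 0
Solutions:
 f(y) = C1


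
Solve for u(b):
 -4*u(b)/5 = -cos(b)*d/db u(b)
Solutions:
 u(b) = C1*(sin(b) + 1)^(2/5)/(sin(b) - 1)^(2/5)


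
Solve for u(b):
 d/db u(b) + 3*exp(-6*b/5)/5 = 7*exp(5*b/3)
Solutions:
 u(b) = C1 + 21*exp(5*b/3)/5 + exp(-6*b/5)/2


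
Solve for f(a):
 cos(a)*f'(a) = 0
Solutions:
 f(a) = C1


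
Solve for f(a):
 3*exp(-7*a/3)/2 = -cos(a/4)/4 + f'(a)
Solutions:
 f(a) = C1 + sin(a/4) - 9*exp(-7*a/3)/14


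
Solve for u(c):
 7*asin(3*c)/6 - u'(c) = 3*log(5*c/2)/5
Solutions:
 u(c) = C1 - 3*c*log(c)/5 + 7*c*asin(3*c)/6 - 3*c*log(5)/5 + 3*c*log(2)/5 + 3*c/5 + 7*sqrt(1 - 9*c^2)/18


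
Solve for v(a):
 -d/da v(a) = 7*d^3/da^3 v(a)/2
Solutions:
 v(a) = C1 + C2*sin(sqrt(14)*a/7) + C3*cos(sqrt(14)*a/7)


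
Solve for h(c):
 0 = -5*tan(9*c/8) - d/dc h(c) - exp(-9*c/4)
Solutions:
 h(c) = C1 - 20*log(tan(9*c/8)^2 + 1)/9 + 4*exp(-9*c/4)/9


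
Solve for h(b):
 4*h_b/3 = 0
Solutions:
 h(b) = C1


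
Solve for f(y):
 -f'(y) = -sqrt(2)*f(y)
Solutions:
 f(y) = C1*exp(sqrt(2)*y)


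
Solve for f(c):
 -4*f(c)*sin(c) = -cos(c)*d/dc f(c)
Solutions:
 f(c) = C1/cos(c)^4


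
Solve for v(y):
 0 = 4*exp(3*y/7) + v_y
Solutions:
 v(y) = C1 - 28*exp(3*y/7)/3


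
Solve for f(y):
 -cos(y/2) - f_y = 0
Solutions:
 f(y) = C1 - 2*sin(y/2)


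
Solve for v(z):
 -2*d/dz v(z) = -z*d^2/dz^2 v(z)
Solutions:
 v(z) = C1 + C2*z^3


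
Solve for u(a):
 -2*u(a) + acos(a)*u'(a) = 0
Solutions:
 u(a) = C1*exp(2*Integral(1/acos(a), a))


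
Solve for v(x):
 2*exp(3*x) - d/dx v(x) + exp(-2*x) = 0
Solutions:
 v(x) = C1 + 2*exp(3*x)/3 - exp(-2*x)/2


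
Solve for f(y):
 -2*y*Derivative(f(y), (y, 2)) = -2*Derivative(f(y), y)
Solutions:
 f(y) = C1 + C2*y^2


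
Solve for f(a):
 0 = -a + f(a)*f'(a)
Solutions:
 f(a) = -sqrt(C1 + a^2)
 f(a) = sqrt(C1 + a^2)


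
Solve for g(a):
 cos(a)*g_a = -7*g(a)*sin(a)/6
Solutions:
 g(a) = C1*cos(a)^(7/6)


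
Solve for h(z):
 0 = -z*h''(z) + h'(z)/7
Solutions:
 h(z) = C1 + C2*z^(8/7)


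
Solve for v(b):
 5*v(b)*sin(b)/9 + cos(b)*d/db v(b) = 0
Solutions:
 v(b) = C1*cos(b)^(5/9)


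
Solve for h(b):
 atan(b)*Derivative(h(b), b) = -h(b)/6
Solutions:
 h(b) = C1*exp(-Integral(1/atan(b), b)/6)


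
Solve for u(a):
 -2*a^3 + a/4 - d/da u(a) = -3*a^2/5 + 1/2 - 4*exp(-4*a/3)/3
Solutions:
 u(a) = C1 - a^4/2 + a^3/5 + a^2/8 - a/2 - 1/exp(a)^(4/3)


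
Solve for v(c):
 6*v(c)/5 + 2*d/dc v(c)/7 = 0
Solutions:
 v(c) = C1*exp(-21*c/5)


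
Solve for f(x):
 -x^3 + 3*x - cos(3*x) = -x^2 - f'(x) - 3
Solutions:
 f(x) = C1 + x^4/4 - x^3/3 - 3*x^2/2 - 3*x + sin(3*x)/3


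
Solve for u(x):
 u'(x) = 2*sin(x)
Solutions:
 u(x) = C1 - 2*cos(x)


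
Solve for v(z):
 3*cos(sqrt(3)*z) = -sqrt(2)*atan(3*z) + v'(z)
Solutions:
 v(z) = C1 + sqrt(2)*(z*atan(3*z) - log(9*z^2 + 1)/6) + sqrt(3)*sin(sqrt(3)*z)


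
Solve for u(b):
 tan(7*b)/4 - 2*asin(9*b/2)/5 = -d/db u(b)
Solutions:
 u(b) = C1 + 2*b*asin(9*b/2)/5 + 2*sqrt(4 - 81*b^2)/45 + log(cos(7*b))/28


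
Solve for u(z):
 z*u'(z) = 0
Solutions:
 u(z) = C1


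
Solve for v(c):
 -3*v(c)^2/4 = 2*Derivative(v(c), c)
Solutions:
 v(c) = 8/(C1 + 3*c)


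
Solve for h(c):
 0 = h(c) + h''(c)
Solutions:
 h(c) = C1*sin(c) + C2*cos(c)


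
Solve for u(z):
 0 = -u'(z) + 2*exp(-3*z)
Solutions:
 u(z) = C1 - 2*exp(-3*z)/3


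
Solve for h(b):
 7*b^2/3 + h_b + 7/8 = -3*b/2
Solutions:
 h(b) = C1 - 7*b^3/9 - 3*b^2/4 - 7*b/8


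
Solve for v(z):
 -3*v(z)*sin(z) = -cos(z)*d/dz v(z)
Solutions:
 v(z) = C1/cos(z)^3
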